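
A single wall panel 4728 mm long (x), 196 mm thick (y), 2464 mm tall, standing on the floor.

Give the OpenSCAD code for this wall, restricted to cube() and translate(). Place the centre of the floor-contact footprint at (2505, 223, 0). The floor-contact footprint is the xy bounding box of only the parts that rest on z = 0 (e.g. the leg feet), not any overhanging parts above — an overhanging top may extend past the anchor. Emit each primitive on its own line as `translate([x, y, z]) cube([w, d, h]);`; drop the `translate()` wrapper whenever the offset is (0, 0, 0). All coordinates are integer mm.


translate([141, 125, 0]) cube([4728, 196, 2464]);


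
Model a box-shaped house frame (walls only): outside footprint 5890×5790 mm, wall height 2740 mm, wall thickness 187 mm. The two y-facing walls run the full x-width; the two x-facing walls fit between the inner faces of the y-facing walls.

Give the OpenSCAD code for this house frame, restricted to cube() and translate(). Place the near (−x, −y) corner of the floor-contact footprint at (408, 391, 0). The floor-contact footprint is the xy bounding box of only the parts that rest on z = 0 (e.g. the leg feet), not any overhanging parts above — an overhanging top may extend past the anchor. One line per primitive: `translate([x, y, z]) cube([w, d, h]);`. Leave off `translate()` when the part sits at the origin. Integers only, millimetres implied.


translate([408, 391, 0]) cube([5890, 187, 2740]);
translate([408, 5994, 0]) cube([5890, 187, 2740]);
translate([408, 578, 0]) cube([187, 5416, 2740]);
translate([6111, 578, 0]) cube([187, 5416, 2740]);


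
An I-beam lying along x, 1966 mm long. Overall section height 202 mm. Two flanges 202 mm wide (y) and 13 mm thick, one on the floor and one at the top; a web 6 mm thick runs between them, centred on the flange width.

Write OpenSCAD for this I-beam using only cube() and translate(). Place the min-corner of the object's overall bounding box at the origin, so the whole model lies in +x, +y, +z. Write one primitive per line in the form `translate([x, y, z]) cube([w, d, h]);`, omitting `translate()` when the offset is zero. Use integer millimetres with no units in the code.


cube([1966, 202, 13]);
translate([0, 98, 13]) cube([1966, 6, 176]);
translate([0, 0, 189]) cube([1966, 202, 13]);


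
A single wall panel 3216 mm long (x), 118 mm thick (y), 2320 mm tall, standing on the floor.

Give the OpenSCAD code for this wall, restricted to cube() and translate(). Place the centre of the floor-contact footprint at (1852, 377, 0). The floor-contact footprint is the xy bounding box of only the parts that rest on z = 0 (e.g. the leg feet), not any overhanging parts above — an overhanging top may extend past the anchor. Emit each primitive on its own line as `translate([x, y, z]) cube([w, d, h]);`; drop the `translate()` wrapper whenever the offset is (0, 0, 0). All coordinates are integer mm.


translate([244, 318, 0]) cube([3216, 118, 2320]);


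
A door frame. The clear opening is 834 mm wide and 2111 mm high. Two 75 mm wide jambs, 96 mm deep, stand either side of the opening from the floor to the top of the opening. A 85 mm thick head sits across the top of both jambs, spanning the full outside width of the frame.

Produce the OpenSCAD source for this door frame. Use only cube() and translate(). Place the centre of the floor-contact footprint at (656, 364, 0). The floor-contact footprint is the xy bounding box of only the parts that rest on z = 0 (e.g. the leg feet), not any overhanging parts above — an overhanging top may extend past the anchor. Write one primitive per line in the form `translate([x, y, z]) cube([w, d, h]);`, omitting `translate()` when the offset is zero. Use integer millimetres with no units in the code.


translate([164, 316, 0]) cube([75, 96, 2111]);
translate([1073, 316, 0]) cube([75, 96, 2111]);
translate([164, 316, 2111]) cube([984, 96, 85]);


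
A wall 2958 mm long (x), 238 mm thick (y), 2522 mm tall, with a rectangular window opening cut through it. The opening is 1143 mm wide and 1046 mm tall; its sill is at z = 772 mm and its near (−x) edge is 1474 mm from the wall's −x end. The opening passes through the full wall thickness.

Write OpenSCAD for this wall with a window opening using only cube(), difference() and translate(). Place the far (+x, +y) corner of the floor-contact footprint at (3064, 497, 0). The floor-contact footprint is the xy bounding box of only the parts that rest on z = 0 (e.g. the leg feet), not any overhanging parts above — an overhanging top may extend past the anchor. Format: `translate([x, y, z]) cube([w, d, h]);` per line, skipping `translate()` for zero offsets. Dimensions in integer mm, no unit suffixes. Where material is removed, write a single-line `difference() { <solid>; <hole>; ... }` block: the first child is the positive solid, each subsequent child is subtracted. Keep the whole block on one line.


difference() { translate([106, 259, 0]) cube([2958, 238, 2522]); translate([1580, 259, 772]) cube([1143, 238, 1046]); }


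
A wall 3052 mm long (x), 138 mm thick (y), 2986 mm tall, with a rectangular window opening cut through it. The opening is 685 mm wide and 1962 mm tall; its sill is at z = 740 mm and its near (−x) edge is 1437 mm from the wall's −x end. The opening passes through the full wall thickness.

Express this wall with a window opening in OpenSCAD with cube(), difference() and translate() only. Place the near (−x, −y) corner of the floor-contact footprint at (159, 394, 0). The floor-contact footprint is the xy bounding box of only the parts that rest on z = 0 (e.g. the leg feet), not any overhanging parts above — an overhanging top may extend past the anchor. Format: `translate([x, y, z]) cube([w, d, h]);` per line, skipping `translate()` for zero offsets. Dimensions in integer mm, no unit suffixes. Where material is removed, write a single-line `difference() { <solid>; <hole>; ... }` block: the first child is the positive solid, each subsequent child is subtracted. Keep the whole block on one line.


difference() { translate([159, 394, 0]) cube([3052, 138, 2986]); translate([1596, 394, 740]) cube([685, 138, 1962]); }


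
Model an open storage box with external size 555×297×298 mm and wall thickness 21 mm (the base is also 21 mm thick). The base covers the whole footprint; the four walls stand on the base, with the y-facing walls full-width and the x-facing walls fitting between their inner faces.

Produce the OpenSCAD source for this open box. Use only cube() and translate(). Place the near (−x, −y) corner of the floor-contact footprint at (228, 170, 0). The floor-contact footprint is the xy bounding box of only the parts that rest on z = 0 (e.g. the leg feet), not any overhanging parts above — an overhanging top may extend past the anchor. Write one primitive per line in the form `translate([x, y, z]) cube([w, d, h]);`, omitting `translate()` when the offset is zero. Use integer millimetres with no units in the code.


translate([228, 170, 0]) cube([555, 297, 21]);
translate([228, 170, 21]) cube([555, 21, 277]);
translate([228, 446, 21]) cube([555, 21, 277]);
translate([228, 191, 21]) cube([21, 255, 277]);
translate([762, 191, 21]) cube([21, 255, 277]);


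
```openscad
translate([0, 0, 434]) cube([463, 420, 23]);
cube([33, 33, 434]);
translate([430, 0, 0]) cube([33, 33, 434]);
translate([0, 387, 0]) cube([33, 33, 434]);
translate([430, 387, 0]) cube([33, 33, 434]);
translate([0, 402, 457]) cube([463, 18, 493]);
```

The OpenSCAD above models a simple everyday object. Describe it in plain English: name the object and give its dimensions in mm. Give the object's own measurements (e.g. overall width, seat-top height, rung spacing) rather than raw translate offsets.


A chair. The seat is a 463×420×23 mm slab with its top at z = 457 mm, on four 33×33 mm corner legs (flush with the seat edges, standing on z = 0). A flat backrest 18 mm thick, 493 mm tall, spans the full seat width and rises from the seat top along its +y edge, rear face flush with the rear of the seat.


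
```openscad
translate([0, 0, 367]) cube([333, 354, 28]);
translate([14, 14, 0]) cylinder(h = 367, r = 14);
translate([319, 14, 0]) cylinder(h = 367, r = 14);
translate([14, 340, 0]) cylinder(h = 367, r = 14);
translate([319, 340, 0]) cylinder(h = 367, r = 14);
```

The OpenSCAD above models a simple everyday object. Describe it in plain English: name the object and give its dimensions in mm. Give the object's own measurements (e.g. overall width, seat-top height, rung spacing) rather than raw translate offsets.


A four-legged stool. The seat is a 333×354×28 mm slab whose top surface is at z = 395 mm; four round legs, each 28 mm in diameter, run from the floor (z = 0) to the underside of the seat, each leg's axis is inset half a diameter from the nearest pair of seat edges (so the leg's bounding box is flush with the corner).


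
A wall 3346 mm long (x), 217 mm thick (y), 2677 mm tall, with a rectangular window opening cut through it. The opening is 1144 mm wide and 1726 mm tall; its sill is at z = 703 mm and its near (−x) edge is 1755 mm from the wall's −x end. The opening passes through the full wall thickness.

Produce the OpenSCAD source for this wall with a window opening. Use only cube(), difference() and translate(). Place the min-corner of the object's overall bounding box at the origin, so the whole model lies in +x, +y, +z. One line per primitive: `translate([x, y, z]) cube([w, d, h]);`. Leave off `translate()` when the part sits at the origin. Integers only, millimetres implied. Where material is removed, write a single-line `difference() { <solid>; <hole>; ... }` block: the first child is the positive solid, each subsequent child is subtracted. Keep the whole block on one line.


difference() { cube([3346, 217, 2677]); translate([1755, 0, 703]) cube([1144, 217, 1726]); }


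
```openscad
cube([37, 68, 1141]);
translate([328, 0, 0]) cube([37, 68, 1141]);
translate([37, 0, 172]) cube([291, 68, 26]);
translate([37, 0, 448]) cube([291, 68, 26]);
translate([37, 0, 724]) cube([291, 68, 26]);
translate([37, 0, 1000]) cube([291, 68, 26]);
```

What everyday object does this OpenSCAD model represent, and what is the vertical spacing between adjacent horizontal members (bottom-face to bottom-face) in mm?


A ladder. The rung spacing is 276 mm.

Two tall 37×68 posts with 4 short bars between them — a ladder. Adjacent rungs sit at z = 172 and z = 448, so the spacing is 448 − 172 = 276 mm.


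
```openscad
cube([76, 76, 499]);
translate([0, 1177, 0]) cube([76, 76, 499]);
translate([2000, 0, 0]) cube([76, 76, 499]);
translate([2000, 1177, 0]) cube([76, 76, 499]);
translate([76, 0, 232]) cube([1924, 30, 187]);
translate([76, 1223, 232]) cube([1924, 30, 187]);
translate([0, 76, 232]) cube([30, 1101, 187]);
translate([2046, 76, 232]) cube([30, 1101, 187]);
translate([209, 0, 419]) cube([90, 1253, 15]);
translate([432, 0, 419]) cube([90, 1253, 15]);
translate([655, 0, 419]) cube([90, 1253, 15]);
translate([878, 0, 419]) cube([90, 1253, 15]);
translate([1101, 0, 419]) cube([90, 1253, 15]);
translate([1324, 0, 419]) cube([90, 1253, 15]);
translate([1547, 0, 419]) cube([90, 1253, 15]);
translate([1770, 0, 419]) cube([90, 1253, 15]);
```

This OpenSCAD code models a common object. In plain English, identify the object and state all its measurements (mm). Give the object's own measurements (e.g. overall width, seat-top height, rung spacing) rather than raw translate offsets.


A bed frame 2076 mm long (x) by 1253 mm wide (y). Four 76×76 mm corner posts, 499 mm tall, at the corners of the footprint. Four rails of 30 mm thickness and 187 mm height run between adjacent posts with their undersides at z = 232 mm, their outer faces flush with the outside of the frame (the two x-running rails run between the posts' inner faces; the two y-running rails run between the posts' inner faces). 8 slats, each 90 mm wide (x) and 15 mm thick, lie across the top of the two x-running rails, running the full 1253 mm width of the frame in y; along x they sit between the end posts with a 133 mm gap after the −x posts and between neighbouring slats, leaving 140 mm before the +x posts.


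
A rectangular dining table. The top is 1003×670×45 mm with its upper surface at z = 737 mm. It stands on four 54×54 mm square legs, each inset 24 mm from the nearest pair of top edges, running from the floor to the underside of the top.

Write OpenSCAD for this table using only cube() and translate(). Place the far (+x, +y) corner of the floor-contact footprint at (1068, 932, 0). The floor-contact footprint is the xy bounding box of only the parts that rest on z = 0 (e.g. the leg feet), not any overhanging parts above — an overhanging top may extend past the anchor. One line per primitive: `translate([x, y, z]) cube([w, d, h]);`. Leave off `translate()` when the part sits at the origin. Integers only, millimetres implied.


// leg_h = 737 - 45 = 692
translate([89, 286, 692]) cube([1003, 670, 45]);
translate([113, 310, 0]) cube([54, 54, 692]);
translate([1014, 310, 0]) cube([54, 54, 692]);
translate([113, 878, 0]) cube([54, 54, 692]);
translate([1014, 878, 0]) cube([54, 54, 692]);


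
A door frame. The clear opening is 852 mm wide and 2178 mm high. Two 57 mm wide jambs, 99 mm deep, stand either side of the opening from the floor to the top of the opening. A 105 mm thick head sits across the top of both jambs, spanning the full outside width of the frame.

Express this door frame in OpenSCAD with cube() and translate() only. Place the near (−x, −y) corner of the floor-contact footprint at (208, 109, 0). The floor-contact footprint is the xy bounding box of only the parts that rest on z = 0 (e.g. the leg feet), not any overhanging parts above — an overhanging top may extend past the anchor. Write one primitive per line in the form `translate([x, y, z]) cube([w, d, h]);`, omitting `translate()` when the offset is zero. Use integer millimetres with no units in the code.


translate([208, 109, 0]) cube([57, 99, 2178]);
translate([1117, 109, 0]) cube([57, 99, 2178]);
translate([208, 109, 2178]) cube([966, 99, 105]);


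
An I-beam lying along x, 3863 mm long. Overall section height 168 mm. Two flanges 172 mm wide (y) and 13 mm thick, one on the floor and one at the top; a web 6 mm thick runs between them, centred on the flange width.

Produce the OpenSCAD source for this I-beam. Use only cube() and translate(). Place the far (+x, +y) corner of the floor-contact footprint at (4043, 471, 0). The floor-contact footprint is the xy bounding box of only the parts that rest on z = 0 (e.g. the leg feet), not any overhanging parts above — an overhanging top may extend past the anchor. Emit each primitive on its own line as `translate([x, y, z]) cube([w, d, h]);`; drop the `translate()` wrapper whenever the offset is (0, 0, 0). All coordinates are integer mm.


translate([180, 299, 0]) cube([3863, 172, 13]);
translate([180, 382, 13]) cube([3863, 6, 142]);
translate([180, 299, 155]) cube([3863, 172, 13]);


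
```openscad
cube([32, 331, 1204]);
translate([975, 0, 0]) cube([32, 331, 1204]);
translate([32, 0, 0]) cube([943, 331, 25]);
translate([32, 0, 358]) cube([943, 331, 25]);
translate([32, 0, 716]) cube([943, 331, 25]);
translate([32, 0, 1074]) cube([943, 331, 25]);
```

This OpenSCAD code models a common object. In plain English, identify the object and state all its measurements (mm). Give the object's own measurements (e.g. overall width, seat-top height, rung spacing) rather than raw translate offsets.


An open bookshelf. Two side panels, each 32 mm thick, 331 mm deep and 1204 mm tall, stand 1007 mm apart (outside-to-outside). Between them sit 4 shelves, each 25 mm thick and 331 mm deep, spanning the full gap between the sides. The bottom shelf rests on the floor (its underside at z = 0) and the clear gap between one shelf's top and the next shelf's underside is 333 mm.


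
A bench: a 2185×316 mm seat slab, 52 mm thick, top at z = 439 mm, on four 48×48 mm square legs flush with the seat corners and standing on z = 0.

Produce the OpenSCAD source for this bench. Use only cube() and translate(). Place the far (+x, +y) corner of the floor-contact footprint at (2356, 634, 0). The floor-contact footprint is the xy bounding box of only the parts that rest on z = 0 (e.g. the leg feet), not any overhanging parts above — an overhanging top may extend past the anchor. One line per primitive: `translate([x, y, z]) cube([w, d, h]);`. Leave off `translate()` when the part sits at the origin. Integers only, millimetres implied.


// leg_h = 439 − 52 = 387
translate([171, 318, 387]) cube([2185, 316, 52]);
translate([171, 318, 0]) cube([48, 48, 387]);
translate([171, 586, 0]) cube([48, 48, 387]);
translate([2308, 318, 0]) cube([48, 48, 387]);
translate([2308, 586, 0]) cube([48, 48, 387]);


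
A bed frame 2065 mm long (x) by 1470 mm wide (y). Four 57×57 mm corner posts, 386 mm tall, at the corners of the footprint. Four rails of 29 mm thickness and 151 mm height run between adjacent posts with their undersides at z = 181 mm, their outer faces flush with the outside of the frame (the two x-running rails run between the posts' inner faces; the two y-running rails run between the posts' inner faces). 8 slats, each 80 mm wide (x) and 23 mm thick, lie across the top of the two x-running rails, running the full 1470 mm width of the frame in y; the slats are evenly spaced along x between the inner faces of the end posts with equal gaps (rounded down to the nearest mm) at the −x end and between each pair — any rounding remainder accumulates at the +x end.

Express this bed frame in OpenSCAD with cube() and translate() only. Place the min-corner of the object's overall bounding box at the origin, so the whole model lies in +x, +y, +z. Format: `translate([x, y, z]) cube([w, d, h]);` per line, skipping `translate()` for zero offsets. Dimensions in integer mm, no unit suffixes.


cube([57, 57, 386]);
translate([0, 1413, 0]) cube([57, 57, 386]);
translate([2008, 0, 0]) cube([57, 57, 386]);
translate([2008, 1413, 0]) cube([57, 57, 386]);
translate([57, 0, 181]) cube([1951, 29, 151]);
translate([57, 1441, 181]) cube([1951, 29, 151]);
translate([0, 57, 181]) cube([29, 1356, 151]);
translate([2036, 57, 181]) cube([29, 1356, 151]);
translate([202, 0, 332]) cube([80, 1470, 23]);
translate([427, 0, 332]) cube([80, 1470, 23]);
translate([652, 0, 332]) cube([80, 1470, 23]);
translate([877, 0, 332]) cube([80, 1470, 23]);
translate([1102, 0, 332]) cube([80, 1470, 23]);
translate([1327, 0, 332]) cube([80, 1470, 23]);
translate([1552, 0, 332]) cube([80, 1470, 23]);
translate([1777, 0, 332]) cube([80, 1470, 23]);


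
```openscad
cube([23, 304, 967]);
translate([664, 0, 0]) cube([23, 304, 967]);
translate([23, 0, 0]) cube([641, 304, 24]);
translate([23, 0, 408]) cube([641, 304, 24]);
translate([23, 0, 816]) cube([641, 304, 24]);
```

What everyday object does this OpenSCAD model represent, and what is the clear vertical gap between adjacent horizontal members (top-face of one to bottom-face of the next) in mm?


A bookshelf. The clear shelf gap is 384 mm.

Two tall side panels with 3 horizontal boards between them — a bookshelf. The first two shelf undersides are at z = 0 and z = 408; with shelf thickness 24, the clear gap is 408 − 0 − 24 = 384 mm.


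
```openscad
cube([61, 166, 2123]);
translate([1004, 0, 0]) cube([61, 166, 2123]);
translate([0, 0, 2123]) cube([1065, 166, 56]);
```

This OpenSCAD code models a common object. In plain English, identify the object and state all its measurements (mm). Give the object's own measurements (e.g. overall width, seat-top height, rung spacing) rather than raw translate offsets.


A door frame. The clear opening is 943 mm wide and 2123 mm high. Two 61 mm wide jambs, 166 mm deep, stand either side of the opening from the floor to the top of the opening. A 56 mm thick head sits across the top of both jambs, spanning the full outside width of the frame.


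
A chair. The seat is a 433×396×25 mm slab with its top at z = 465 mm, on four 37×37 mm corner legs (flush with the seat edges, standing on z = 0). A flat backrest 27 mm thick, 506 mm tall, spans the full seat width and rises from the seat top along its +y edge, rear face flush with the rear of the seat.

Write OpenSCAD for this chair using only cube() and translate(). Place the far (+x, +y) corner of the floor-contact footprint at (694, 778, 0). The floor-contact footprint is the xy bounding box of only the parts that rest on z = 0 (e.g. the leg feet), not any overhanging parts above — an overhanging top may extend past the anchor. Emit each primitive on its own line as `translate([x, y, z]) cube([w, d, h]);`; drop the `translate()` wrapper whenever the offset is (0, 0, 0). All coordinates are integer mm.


// leg_h = 465 - 25 = 440
translate([261, 382, 440]) cube([433, 396, 25]);
translate([261, 382, 0]) cube([37, 37, 440]);
translate([657, 382, 0]) cube([37, 37, 440]);
translate([261, 741, 0]) cube([37, 37, 440]);
translate([657, 741, 0]) cube([37, 37, 440]);
translate([261, 751, 465]) cube([433, 27, 506]);


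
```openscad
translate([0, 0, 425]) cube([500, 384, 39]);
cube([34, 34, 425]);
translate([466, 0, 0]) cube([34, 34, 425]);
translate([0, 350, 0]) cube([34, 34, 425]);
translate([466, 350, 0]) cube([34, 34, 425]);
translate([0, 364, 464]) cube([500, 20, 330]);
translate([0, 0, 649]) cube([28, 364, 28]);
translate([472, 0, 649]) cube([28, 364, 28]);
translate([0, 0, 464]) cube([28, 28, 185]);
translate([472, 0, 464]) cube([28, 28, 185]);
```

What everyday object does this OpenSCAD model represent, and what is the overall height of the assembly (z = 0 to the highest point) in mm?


A chair. The overall height is 794 mm.

A slab on four corner posts with a tall panel at the back — a chair. The seat slab sits at z = 425 with thickness 39, and the 330 mm backrest starts at the seat top, so the overall height is 425 + 39 + 330 = 794 mm.


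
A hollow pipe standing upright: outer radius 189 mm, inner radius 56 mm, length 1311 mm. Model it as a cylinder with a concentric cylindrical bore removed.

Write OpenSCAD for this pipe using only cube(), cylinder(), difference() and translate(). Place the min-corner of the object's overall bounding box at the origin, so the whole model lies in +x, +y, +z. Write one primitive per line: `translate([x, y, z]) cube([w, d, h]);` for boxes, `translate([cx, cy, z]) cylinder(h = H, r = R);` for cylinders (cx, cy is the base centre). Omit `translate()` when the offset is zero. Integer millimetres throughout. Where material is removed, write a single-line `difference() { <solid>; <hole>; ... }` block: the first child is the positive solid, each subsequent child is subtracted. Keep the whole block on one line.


difference() { translate([189, 189, 0]) cylinder(h = 1311, r = 189); translate([189, 189, 0]) cylinder(h = 1311, r = 56); }


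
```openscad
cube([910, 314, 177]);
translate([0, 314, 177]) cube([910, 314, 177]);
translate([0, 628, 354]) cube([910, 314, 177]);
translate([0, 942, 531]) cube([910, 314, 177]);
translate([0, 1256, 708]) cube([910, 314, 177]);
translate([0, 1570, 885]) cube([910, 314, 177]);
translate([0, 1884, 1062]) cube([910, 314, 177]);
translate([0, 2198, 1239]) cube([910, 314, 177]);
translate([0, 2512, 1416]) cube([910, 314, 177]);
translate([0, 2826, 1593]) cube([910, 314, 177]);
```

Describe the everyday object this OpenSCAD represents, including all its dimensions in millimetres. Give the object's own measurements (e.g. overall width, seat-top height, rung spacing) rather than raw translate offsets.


A straight staircase of 10 solid steps. Each step is 910 mm wide (x), 314 mm deep (y, the going) and 177 mm tall (the rise). The first step rests on the floor; each subsequent step sits one going further in +y and one rise higher in +z, directly behind and above the previous step with no overlap.


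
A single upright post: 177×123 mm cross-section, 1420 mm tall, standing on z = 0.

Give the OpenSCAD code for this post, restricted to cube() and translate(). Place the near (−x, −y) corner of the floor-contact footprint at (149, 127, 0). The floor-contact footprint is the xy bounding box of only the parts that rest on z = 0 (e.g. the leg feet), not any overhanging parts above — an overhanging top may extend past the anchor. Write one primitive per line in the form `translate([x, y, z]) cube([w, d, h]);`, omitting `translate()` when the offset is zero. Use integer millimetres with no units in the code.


translate([149, 127, 0]) cube([177, 123, 1420]);


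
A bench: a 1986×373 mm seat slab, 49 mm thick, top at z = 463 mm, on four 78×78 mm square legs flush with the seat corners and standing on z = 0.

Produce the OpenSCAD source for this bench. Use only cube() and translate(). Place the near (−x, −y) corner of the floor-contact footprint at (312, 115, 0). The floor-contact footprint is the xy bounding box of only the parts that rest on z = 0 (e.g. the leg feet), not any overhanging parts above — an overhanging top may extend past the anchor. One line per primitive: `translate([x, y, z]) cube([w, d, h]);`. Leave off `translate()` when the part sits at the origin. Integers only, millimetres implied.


translate([312, 115, 414]) cube([1986, 373, 49]);
translate([312, 115, 0]) cube([78, 78, 414]);
translate([312, 410, 0]) cube([78, 78, 414]);
translate([2220, 115, 0]) cube([78, 78, 414]);
translate([2220, 410, 0]) cube([78, 78, 414]);


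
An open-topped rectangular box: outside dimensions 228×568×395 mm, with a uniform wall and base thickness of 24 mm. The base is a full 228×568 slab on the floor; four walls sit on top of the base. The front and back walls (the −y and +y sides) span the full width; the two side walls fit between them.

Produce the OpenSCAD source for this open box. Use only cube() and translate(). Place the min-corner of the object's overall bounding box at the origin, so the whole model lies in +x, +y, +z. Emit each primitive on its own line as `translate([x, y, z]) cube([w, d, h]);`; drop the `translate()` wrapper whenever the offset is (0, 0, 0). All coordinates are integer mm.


cube([228, 568, 24]);
translate([0, 0, 24]) cube([228, 24, 371]);
translate([0, 544, 24]) cube([228, 24, 371]);
translate([0, 24, 24]) cube([24, 520, 371]);
translate([204, 24, 24]) cube([24, 520, 371]);


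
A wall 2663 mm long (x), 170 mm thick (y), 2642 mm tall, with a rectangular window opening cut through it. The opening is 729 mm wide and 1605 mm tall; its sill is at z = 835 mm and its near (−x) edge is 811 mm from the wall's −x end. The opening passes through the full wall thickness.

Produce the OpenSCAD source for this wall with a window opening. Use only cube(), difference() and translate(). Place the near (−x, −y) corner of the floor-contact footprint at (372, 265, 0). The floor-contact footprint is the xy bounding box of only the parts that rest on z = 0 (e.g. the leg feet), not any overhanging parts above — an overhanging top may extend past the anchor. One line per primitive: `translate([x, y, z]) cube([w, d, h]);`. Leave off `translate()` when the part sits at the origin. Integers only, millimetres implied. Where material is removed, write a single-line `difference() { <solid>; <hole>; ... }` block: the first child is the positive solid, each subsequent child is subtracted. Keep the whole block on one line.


difference() { translate([372, 265, 0]) cube([2663, 170, 2642]); translate([1183, 265, 835]) cube([729, 170, 1605]); }


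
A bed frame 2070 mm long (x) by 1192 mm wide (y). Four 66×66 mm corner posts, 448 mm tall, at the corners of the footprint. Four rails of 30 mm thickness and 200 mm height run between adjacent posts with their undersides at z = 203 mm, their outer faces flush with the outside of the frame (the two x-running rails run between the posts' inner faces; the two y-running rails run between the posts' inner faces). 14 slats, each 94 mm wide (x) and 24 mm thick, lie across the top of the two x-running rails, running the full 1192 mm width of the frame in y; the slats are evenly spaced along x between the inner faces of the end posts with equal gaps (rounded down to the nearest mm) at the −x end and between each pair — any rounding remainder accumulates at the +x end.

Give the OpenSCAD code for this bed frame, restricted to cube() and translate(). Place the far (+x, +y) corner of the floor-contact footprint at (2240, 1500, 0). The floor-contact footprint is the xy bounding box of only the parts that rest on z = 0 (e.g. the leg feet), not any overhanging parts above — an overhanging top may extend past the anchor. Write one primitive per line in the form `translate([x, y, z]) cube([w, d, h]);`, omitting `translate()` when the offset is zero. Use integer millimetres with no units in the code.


translate([170, 308, 0]) cube([66, 66, 448]);
translate([170, 1434, 0]) cube([66, 66, 448]);
translate([2174, 308, 0]) cube([66, 66, 448]);
translate([2174, 1434, 0]) cube([66, 66, 448]);
translate([236, 308, 203]) cube([1938, 30, 200]);
translate([236, 1470, 203]) cube([1938, 30, 200]);
translate([170, 374, 203]) cube([30, 1060, 200]);
translate([2210, 374, 203]) cube([30, 1060, 200]);
translate([277, 308, 403]) cube([94, 1192, 24]);
translate([412, 308, 403]) cube([94, 1192, 24]);
translate([547, 308, 403]) cube([94, 1192, 24]);
translate([682, 308, 403]) cube([94, 1192, 24]);
translate([817, 308, 403]) cube([94, 1192, 24]);
translate([952, 308, 403]) cube([94, 1192, 24]);
translate([1087, 308, 403]) cube([94, 1192, 24]);
translate([1222, 308, 403]) cube([94, 1192, 24]);
translate([1357, 308, 403]) cube([94, 1192, 24]);
translate([1492, 308, 403]) cube([94, 1192, 24]);
translate([1627, 308, 403]) cube([94, 1192, 24]);
translate([1762, 308, 403]) cube([94, 1192, 24]);
translate([1897, 308, 403]) cube([94, 1192, 24]);
translate([2032, 308, 403]) cube([94, 1192, 24]);


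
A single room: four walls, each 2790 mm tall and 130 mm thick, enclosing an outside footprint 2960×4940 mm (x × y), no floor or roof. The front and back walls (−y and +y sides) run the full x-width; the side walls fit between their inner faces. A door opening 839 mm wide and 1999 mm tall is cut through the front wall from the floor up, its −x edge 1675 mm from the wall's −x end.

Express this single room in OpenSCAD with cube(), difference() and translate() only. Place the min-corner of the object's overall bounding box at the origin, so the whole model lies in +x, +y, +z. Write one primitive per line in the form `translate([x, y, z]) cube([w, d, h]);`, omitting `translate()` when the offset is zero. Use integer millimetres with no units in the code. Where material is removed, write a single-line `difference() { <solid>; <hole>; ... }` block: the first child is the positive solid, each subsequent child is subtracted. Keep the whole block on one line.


difference() { cube([2960, 130, 2790]); translate([1675, 0, 0]) cube([839, 130, 1999]); }
translate([0, 4810, 0]) cube([2960, 130, 2790]);
translate([0, 130, 0]) cube([130, 4680, 2790]);
translate([2830, 130, 0]) cube([130, 4680, 2790]);


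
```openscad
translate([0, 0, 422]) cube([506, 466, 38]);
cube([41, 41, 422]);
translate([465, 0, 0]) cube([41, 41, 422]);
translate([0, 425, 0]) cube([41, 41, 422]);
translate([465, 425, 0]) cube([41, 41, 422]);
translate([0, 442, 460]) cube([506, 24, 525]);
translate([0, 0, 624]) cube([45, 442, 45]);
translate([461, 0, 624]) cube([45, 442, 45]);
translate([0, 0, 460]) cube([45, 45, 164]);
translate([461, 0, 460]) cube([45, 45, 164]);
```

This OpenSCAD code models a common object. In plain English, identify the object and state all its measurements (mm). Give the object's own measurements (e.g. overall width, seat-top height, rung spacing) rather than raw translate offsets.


A chair. The seat is a 506×466×38 mm slab with its top at z = 460 mm, on four 41×41 mm corner legs (flush with the seat edges, standing on z = 0). A flat backrest 24 mm thick, 525 mm tall, spans the full seat width and rises from the seat top along its +y edge, rear face flush with the rear of the seat. Two armrests of 45×45 mm section run along each side from the seat's front edge to the front of the backrest, top faces 209 mm above the seat top and outer faces flush with the seat's x-edges; a 45×45 mm post under the front of each armrest stands on the seat at the front corner.


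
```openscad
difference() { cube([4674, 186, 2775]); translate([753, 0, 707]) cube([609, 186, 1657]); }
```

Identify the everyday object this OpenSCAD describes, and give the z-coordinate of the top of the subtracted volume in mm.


A wall with a window opening. The window head height is 2364 mm.

A wall with a rectangular opening subtracted — a window. Sill at z = 707, opening 1657 mm tall, so the head is at 707 + 1657 = 2364 mm.


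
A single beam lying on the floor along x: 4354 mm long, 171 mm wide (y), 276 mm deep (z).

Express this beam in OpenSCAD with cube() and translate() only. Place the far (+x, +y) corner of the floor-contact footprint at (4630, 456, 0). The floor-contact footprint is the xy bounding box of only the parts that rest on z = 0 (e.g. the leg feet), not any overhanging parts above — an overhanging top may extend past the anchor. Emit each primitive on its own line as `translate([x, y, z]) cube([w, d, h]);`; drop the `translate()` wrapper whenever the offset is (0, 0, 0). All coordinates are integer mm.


translate([276, 285, 0]) cube([4354, 171, 276]);


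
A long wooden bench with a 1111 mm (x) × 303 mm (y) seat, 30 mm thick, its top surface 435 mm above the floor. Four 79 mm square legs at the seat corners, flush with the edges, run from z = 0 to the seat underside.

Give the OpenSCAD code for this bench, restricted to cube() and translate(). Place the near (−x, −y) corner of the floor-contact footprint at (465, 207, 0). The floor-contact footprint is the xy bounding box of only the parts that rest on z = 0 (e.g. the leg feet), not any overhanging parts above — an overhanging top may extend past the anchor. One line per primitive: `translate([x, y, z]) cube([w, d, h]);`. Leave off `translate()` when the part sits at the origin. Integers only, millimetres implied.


translate([465, 207, 405]) cube([1111, 303, 30]);
translate([465, 207, 0]) cube([79, 79, 405]);
translate([465, 431, 0]) cube([79, 79, 405]);
translate([1497, 207, 0]) cube([79, 79, 405]);
translate([1497, 431, 0]) cube([79, 79, 405]);


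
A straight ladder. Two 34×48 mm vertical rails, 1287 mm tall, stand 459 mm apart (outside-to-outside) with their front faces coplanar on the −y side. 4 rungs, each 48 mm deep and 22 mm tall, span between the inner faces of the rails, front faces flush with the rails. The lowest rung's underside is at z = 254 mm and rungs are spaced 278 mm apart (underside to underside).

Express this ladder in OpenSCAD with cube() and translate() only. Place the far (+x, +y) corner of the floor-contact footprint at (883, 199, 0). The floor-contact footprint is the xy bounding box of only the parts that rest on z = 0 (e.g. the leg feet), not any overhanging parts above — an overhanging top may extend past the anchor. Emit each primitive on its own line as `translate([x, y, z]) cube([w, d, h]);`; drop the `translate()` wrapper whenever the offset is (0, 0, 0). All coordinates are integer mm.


translate([424, 151, 0]) cube([34, 48, 1287]);
translate([849, 151, 0]) cube([34, 48, 1287]);
translate([458, 151, 254]) cube([391, 48, 22]);
translate([458, 151, 532]) cube([391, 48, 22]);
translate([458, 151, 810]) cube([391, 48, 22]);
translate([458, 151, 1088]) cube([391, 48, 22]);


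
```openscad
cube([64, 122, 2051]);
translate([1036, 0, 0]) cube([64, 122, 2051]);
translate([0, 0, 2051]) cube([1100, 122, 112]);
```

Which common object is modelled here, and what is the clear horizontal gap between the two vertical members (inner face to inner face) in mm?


A door frame. The clear opening width is 972 mm.

Two 2051 mm tall posts with a header on top — a door frame. The left jamb is 64 mm wide at x = 0; the right jamb starts at x = 1036. The clear opening is 1036 − 64 = 972 mm.


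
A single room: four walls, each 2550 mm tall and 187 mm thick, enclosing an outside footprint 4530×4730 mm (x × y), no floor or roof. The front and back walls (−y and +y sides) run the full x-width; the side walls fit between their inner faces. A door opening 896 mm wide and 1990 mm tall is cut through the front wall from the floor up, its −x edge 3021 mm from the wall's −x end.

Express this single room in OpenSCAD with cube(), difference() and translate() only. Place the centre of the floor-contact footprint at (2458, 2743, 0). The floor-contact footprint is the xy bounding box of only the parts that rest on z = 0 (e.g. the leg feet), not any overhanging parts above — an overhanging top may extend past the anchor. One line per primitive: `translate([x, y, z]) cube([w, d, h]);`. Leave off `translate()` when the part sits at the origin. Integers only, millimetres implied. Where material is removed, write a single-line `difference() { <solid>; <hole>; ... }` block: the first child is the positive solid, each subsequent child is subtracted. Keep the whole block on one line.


difference() { translate([193, 378, 0]) cube([4530, 187, 2550]); translate([3214, 378, 0]) cube([896, 187, 1990]); }
translate([193, 4921, 0]) cube([4530, 187, 2550]);
translate([193, 565, 0]) cube([187, 4356, 2550]);
translate([4536, 565, 0]) cube([187, 4356, 2550]);


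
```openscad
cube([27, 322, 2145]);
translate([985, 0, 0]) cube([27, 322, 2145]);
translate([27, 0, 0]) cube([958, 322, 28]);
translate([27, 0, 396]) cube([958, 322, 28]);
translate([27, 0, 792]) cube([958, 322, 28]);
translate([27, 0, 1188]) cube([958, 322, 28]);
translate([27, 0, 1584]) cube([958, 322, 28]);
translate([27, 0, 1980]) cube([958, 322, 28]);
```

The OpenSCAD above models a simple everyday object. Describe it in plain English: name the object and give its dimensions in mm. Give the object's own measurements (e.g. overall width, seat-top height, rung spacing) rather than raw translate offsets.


An open bookshelf. Two side panels, each 27 mm thick, 322 mm deep and 2145 mm tall, stand 1012 mm apart (outside-to-outside). Between them sit 6 shelves, each 28 mm thick and 322 mm deep, spanning the full gap between the sides. The bottom shelf rests on the floor (its underside at z = 0) and the clear gap between one shelf's top and the next shelf's underside is 368 mm.


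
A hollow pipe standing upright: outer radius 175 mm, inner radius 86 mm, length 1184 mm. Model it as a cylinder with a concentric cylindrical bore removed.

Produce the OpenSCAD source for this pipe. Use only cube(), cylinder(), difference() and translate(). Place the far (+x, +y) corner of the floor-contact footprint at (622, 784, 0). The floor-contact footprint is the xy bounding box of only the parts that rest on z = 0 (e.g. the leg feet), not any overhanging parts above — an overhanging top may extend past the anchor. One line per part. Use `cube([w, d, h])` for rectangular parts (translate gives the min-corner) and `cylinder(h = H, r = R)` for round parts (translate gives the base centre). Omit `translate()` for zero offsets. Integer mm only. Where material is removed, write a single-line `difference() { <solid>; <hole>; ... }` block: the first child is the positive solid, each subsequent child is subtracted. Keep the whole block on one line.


difference() { translate([447, 609, 0]) cylinder(h = 1184, r = 175); translate([447, 609, 0]) cylinder(h = 1184, r = 86); }


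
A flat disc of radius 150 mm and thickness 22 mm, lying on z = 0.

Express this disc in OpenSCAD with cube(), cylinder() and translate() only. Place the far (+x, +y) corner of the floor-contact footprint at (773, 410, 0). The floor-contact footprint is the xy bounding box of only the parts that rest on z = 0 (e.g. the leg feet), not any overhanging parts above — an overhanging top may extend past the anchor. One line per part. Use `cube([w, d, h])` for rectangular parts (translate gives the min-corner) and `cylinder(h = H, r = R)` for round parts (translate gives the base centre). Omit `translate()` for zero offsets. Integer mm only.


translate([623, 260, 0]) cylinder(h = 22, r = 150);
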